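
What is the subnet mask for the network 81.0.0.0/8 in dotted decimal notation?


/8 means 8 network bits, 24 host bits
Binary: 11111111000000000000000000000000
Mask: 255.0.0.0


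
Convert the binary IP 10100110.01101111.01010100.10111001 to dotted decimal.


10100110 = 166
01101111 = 111
01010100 = 84
10111001 = 185
IP: 166.111.84.185


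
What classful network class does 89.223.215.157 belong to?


First octet: 89
Binary: 01011001
0xxxxxxx -> Class A (1-126)
Class A, default mask 255.0.0.0 (/8)


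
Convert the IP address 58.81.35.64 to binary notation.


58 = 00111010
81 = 01010001
35 = 00100011
64 = 01000000
Binary: 00111010.01010001.00100011.01000000


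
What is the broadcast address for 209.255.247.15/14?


Network: 209.252.0.0/14
Host bits = 18
Set all host bits to 1:
Broadcast: 209.255.255.255


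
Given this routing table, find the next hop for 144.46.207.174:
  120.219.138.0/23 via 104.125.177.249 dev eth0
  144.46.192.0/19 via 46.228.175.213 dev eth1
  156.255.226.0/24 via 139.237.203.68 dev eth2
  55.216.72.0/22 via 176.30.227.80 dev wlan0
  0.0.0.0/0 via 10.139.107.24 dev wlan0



Longest prefix match for 144.46.207.174:
  /23 120.219.138.0: no
  /19 144.46.192.0: MATCH
  /24 156.255.226.0: no
  /22 55.216.72.0: no
  /0 0.0.0.0: MATCH
Selected: next-hop 46.228.175.213 via eth1 (matched /19)


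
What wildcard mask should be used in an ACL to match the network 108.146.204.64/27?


Subnet mask: 255.255.255.224
Wildcard = 255.255.255.255 - subnet mask
255 - 255 = 0
255 - 255 = 0
255 - 255 = 0
255 - 224 = 31
Wildcard: 0.0.0.31


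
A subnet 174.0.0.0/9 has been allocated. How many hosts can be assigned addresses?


Host bits = 32 - 9 = 23
Total addresses = 2^23 = 8388608
Usable = total - 2 (network and broadcast)
Usable hosts: 8388606


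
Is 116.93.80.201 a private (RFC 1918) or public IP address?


RFC 1918 private ranges:
  10.0.0.0/8 (10.0.0.0 - 10.255.255.255)
  172.16.0.0/12 (172.16.0.0 - 172.31.255.255)
  192.168.0.0/16 (192.168.0.0 - 192.168.255.255)
Public (not in any RFC 1918 range)


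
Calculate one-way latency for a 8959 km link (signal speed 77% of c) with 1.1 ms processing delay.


Speed = 0.77 * 3e5 km/s = 231000 km/s
Propagation delay = 8959 / 231000 = 0.0388 s = 38.7835 ms
Processing delay = 1.1 ms
Total one-way latency = 39.8835 ms


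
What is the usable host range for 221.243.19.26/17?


Network: 221.243.0.0
Broadcast: 221.243.127.255
First usable = network + 1
Last usable = broadcast - 1
Range: 221.243.0.1 to 221.243.127.254


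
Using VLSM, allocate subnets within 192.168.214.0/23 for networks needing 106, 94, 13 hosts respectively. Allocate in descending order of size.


106 hosts -> /25 (126 usable): 192.168.214.0/25
94 hosts -> /25 (126 usable): 192.168.214.128/25
13 hosts -> /28 (14 usable): 192.168.215.0/28
Allocation: 192.168.214.0/25 (106 hosts, 126 usable); 192.168.214.128/25 (94 hosts, 126 usable); 192.168.215.0/28 (13 hosts, 14 usable)


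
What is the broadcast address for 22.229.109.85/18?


Network: 22.229.64.0/18
Host bits = 14
Set all host bits to 1:
Broadcast: 22.229.127.255


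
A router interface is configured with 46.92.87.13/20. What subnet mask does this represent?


/20 means 20 network bits, 12 host bits
Binary: 11111111111111111111000000000000
Mask: 255.255.240.0


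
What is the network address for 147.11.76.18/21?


IP:   10010011.00001011.01001100.00010010
Mask: 11111111.11111111.11111000.00000000
AND operation:
Net:  10010011.00001011.01001000.00000000
Network: 147.11.72.0/21


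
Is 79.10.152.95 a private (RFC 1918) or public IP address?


RFC 1918 private ranges:
  10.0.0.0/8 (10.0.0.0 - 10.255.255.255)
  172.16.0.0/12 (172.16.0.0 - 172.31.255.255)
  192.168.0.0/16 (192.168.0.0 - 192.168.255.255)
Public (not in any RFC 1918 range)


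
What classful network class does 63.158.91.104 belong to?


First octet: 63
Binary: 00111111
0xxxxxxx -> Class A (1-126)
Class A, default mask 255.0.0.0 (/8)


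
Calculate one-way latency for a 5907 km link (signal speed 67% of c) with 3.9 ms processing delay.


Speed = 0.67 * 3e5 km/s = 201000 km/s
Propagation delay = 5907 / 201000 = 0.0294 s = 29.3881 ms
Processing delay = 3.9 ms
Total one-way latency = 33.2881 ms


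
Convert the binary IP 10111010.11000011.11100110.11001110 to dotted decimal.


10111010 = 186
11000011 = 195
11100110 = 230
11001110 = 206
IP: 186.195.230.206


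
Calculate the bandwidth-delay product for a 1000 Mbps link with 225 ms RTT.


BDP = bandwidth * RTT
= 1000 Mbps * 225 ms
= 1000 * 1e6 * 225 / 1000 bits
= 225000000 bits
= 28125000 bytes
= 27465.8203 KB
BDP = 225000000 bits (28125000 bytes)


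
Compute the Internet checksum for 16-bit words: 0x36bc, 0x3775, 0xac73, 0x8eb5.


Sum all words (with carry folding):
+ 0x36bc = 0x36bc
+ 0x3775 = 0x6e31
+ 0xac73 = 0x1aa5
+ 0x8eb5 = 0xa95a
One's complement: ~0xa95a
Checksum = 0x56a5


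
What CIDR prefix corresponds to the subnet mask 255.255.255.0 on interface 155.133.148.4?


Binary: 11111111.11111111.11111111.00000000
Count leading 1s
Prefix: /24


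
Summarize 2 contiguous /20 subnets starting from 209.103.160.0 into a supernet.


Original prefix: /20
Number of subnets: 2 = 2^1
New prefix = 20 - 1 = 19
Supernet: 209.103.160.0/19


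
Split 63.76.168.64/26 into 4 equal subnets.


New prefix = 26 + 2 = 28
Each subnet has 16 addresses
  63.76.168.64/28
  63.76.168.80/28
  63.76.168.96/28
  63.76.168.112/28
Subnets: 63.76.168.64/28, 63.76.168.80/28, 63.76.168.96/28, 63.76.168.112/28


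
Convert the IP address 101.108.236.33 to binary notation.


101 = 01100101
108 = 01101100
236 = 11101100
33 = 00100001
Binary: 01100101.01101100.11101100.00100001


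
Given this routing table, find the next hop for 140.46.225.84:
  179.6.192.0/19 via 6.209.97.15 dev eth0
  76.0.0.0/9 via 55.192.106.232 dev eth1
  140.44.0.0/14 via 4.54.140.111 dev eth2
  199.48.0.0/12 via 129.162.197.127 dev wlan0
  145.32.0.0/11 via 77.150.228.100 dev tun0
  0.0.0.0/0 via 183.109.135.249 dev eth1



Longest prefix match for 140.46.225.84:
  /19 179.6.192.0: no
  /9 76.0.0.0: no
  /14 140.44.0.0: MATCH
  /12 199.48.0.0: no
  /11 145.32.0.0: no
  /0 0.0.0.0: MATCH
Selected: next-hop 4.54.140.111 via eth2 (matched /14)


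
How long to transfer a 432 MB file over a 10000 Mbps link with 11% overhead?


Effective throughput = 10000 * (1 - 11/100) = 8900 Mbps
File size in Mb = 432 * 8 = 3456 Mb
Time = 3456 / 8900
Time = 0.3883 seconds


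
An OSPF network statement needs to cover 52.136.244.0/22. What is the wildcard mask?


Subnet mask: 255.255.252.0
Wildcard = 255.255.255.255 - subnet mask
255 - 255 = 0
255 - 255 = 0
255 - 252 = 3
255 - 0 = 255
Wildcard: 0.0.3.255


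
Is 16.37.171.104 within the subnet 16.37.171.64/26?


Subnet network: 16.37.171.64
Test IP AND mask: 16.37.171.64
Yes, 16.37.171.104 is in 16.37.171.64/26


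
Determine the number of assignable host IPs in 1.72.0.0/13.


Host bits = 32 - 13 = 19
Total addresses = 2^19 = 524288
Usable = total - 2 (network and broadcast)
Usable hosts: 524286


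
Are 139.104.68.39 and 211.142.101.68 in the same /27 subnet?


Mask: 255.255.255.224
139.104.68.39 AND mask = 139.104.68.32
211.142.101.68 AND mask = 211.142.101.64
No, different subnets (139.104.68.32 vs 211.142.101.64)


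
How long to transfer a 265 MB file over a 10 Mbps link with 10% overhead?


Effective throughput = 10 * (1 - 10/100) = 9 Mbps
File size in Mb = 265 * 8 = 2120 Mb
Time = 2120 / 9
Time = 235.5556 seconds


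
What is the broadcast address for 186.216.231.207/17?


Network: 186.216.128.0/17
Host bits = 15
Set all host bits to 1:
Broadcast: 186.216.255.255


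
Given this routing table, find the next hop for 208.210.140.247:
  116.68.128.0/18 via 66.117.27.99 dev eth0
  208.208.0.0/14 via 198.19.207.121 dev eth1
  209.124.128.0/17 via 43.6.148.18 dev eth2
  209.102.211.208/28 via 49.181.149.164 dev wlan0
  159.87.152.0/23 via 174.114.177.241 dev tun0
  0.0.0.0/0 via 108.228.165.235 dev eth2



Longest prefix match for 208.210.140.247:
  /18 116.68.128.0: no
  /14 208.208.0.0: MATCH
  /17 209.124.128.0: no
  /28 209.102.211.208: no
  /23 159.87.152.0: no
  /0 0.0.0.0: MATCH
Selected: next-hop 198.19.207.121 via eth1 (matched /14)


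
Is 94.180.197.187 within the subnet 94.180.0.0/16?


Subnet network: 94.180.0.0
Test IP AND mask: 94.180.0.0
Yes, 94.180.197.187 is in 94.180.0.0/16


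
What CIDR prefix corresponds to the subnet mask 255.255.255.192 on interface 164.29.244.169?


Binary: 11111111.11111111.11111111.11000000
Count leading 1s
Prefix: /26


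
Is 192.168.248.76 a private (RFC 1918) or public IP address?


RFC 1918 private ranges:
  10.0.0.0/8 (10.0.0.0 - 10.255.255.255)
  172.16.0.0/12 (172.16.0.0 - 172.31.255.255)
  192.168.0.0/16 (192.168.0.0 - 192.168.255.255)
Private (in 192.168.0.0/16)


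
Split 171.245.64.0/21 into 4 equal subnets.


New prefix = 21 + 2 = 23
Each subnet has 512 addresses
  171.245.64.0/23
  171.245.66.0/23
  171.245.68.0/23
  171.245.70.0/23
Subnets: 171.245.64.0/23, 171.245.66.0/23, 171.245.68.0/23, 171.245.70.0/23


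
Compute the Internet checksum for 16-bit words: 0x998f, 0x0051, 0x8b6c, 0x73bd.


Sum all words (with carry folding):
+ 0x998f = 0x998f
+ 0x0051 = 0x99e0
+ 0x8b6c = 0x254d
+ 0x73bd = 0x990a
One's complement: ~0x990a
Checksum = 0x66f5


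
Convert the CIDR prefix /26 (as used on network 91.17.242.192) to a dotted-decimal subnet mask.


/26 means 26 network bits, 6 host bits
Binary: 11111111111111111111111111000000
Mask: 255.255.255.192


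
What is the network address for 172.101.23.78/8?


IP:   10101100.01100101.00010111.01001110
Mask: 11111111.00000000.00000000.00000000
AND operation:
Net:  10101100.00000000.00000000.00000000
Network: 172.0.0.0/8


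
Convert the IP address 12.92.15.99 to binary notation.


12 = 00001100
92 = 01011100
15 = 00001111
99 = 01100011
Binary: 00001100.01011100.00001111.01100011


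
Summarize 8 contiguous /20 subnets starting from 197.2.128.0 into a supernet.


Original prefix: /20
Number of subnets: 8 = 2^3
New prefix = 20 - 3 = 17
Supernet: 197.2.128.0/17


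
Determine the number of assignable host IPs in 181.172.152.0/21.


Host bits = 32 - 21 = 11
Total addresses = 2^11 = 2048
Usable = total - 2 (network and broadcast)
Usable hosts: 2046


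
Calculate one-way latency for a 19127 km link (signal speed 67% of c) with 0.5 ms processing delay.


Speed = 0.67 * 3e5 km/s = 201000 km/s
Propagation delay = 19127 / 201000 = 0.0952 s = 95.1592 ms
Processing delay = 0.5 ms
Total one-way latency = 95.6592 ms


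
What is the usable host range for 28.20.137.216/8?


Network: 28.0.0.0
Broadcast: 28.255.255.255
First usable = network + 1
Last usable = broadcast - 1
Range: 28.0.0.1 to 28.255.255.254


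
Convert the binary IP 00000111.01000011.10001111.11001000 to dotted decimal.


00000111 = 7
01000011 = 67
10001111 = 143
11001000 = 200
IP: 7.67.143.200


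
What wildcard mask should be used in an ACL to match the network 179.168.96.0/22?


Subnet mask: 255.255.252.0
Wildcard = 255.255.255.255 - subnet mask
255 - 255 = 0
255 - 255 = 0
255 - 252 = 3
255 - 0 = 255
Wildcard: 0.0.3.255


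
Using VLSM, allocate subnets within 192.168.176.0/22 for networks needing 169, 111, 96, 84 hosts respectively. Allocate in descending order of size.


169 hosts -> /24 (254 usable): 192.168.176.0/24
111 hosts -> /25 (126 usable): 192.168.177.0/25
96 hosts -> /25 (126 usable): 192.168.177.128/25
84 hosts -> /25 (126 usable): 192.168.178.0/25
Allocation: 192.168.176.0/24 (169 hosts, 254 usable); 192.168.177.0/25 (111 hosts, 126 usable); 192.168.177.128/25 (96 hosts, 126 usable); 192.168.178.0/25 (84 hosts, 126 usable)


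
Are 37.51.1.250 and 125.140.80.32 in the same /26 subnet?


Mask: 255.255.255.192
37.51.1.250 AND mask = 37.51.1.192
125.140.80.32 AND mask = 125.140.80.0
No, different subnets (37.51.1.192 vs 125.140.80.0)


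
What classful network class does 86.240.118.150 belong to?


First octet: 86
Binary: 01010110
0xxxxxxx -> Class A (1-126)
Class A, default mask 255.0.0.0 (/8)


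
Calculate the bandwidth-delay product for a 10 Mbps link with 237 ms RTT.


BDP = bandwidth * RTT
= 10 Mbps * 237 ms
= 10 * 1e6 * 237 / 1000 bits
= 2370000 bits
= 296250 bytes
= 289.3066 KB
BDP = 2370000 bits (296250 bytes)


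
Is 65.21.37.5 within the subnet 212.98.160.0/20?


Subnet network: 212.98.160.0
Test IP AND mask: 65.21.32.0
No, 65.21.37.5 is not in 212.98.160.0/20


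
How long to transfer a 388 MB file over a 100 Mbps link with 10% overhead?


Effective throughput = 100 * (1 - 10/100) = 90 Mbps
File size in Mb = 388 * 8 = 3104 Mb
Time = 3104 / 90
Time = 34.4889 seconds


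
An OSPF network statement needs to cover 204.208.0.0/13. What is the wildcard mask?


Subnet mask: 255.248.0.0
Wildcard = 255.255.255.255 - subnet mask
255 - 255 = 0
255 - 248 = 7
255 - 0 = 255
255 - 0 = 255
Wildcard: 0.7.255.255


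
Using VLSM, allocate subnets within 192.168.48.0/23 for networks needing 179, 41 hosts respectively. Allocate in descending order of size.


179 hosts -> /24 (254 usable): 192.168.48.0/24
41 hosts -> /26 (62 usable): 192.168.49.0/26
Allocation: 192.168.48.0/24 (179 hosts, 254 usable); 192.168.49.0/26 (41 hosts, 62 usable)


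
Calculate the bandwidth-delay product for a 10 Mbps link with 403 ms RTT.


BDP = bandwidth * RTT
= 10 Mbps * 403 ms
= 10 * 1e6 * 403 / 1000 bits
= 4030000 bits
= 503750 bytes
= 491.9434 KB
BDP = 4030000 bits (503750 bytes)


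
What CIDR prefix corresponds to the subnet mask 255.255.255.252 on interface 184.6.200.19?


Binary: 11111111.11111111.11111111.11111100
Count leading 1s
Prefix: /30


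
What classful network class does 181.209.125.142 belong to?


First octet: 181
Binary: 10110101
10xxxxxx -> Class B (128-191)
Class B, default mask 255.255.0.0 (/16)


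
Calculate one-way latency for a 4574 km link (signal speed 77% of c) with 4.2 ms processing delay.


Speed = 0.77 * 3e5 km/s = 231000 km/s
Propagation delay = 4574 / 231000 = 0.0198 s = 19.8009 ms
Processing delay = 4.2 ms
Total one-way latency = 24.0009 ms


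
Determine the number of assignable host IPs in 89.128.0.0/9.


Host bits = 32 - 9 = 23
Total addresses = 2^23 = 8388608
Usable = total - 2 (network and broadcast)
Usable hosts: 8388606


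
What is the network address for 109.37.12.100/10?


IP:   01101101.00100101.00001100.01100100
Mask: 11111111.11000000.00000000.00000000
AND operation:
Net:  01101101.00000000.00000000.00000000
Network: 109.0.0.0/10


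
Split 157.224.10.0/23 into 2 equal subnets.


New prefix = 23 + 1 = 24
Each subnet has 256 addresses
  157.224.10.0/24
  157.224.11.0/24
Subnets: 157.224.10.0/24, 157.224.11.0/24


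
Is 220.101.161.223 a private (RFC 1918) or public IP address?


RFC 1918 private ranges:
  10.0.0.0/8 (10.0.0.0 - 10.255.255.255)
  172.16.0.0/12 (172.16.0.0 - 172.31.255.255)
  192.168.0.0/16 (192.168.0.0 - 192.168.255.255)
Public (not in any RFC 1918 range)


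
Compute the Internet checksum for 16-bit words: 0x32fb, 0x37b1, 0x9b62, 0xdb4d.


Sum all words (with carry folding):
+ 0x32fb = 0x32fb
+ 0x37b1 = 0x6aac
+ 0x9b62 = 0x060f
+ 0xdb4d = 0xe15c
One's complement: ~0xe15c
Checksum = 0x1ea3


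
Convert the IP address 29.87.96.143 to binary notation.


29 = 00011101
87 = 01010111
96 = 01100000
143 = 10001111
Binary: 00011101.01010111.01100000.10001111


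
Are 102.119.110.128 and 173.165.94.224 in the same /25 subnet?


Mask: 255.255.255.128
102.119.110.128 AND mask = 102.119.110.128
173.165.94.224 AND mask = 173.165.94.128
No, different subnets (102.119.110.128 vs 173.165.94.128)


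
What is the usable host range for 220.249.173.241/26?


Network: 220.249.173.192
Broadcast: 220.249.173.255
First usable = network + 1
Last usable = broadcast - 1
Range: 220.249.173.193 to 220.249.173.254


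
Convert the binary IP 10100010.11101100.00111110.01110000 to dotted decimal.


10100010 = 162
11101100 = 236
00111110 = 62
01110000 = 112
IP: 162.236.62.112


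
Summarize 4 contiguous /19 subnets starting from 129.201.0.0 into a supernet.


Original prefix: /19
Number of subnets: 4 = 2^2
New prefix = 19 - 2 = 17
Supernet: 129.201.0.0/17


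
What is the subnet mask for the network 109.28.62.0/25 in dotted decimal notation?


/25 means 25 network bits, 7 host bits
Binary: 11111111111111111111111110000000
Mask: 255.255.255.128


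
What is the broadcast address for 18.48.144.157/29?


Network: 18.48.144.152/29
Host bits = 3
Set all host bits to 1:
Broadcast: 18.48.144.159


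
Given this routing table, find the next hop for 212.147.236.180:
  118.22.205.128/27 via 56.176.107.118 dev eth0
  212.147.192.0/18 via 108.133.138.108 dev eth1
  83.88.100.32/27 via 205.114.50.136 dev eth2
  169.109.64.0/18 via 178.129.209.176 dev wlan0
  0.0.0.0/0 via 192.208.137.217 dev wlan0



Longest prefix match for 212.147.236.180:
  /27 118.22.205.128: no
  /18 212.147.192.0: MATCH
  /27 83.88.100.32: no
  /18 169.109.64.0: no
  /0 0.0.0.0: MATCH
Selected: next-hop 108.133.138.108 via eth1 (matched /18)


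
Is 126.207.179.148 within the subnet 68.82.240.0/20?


Subnet network: 68.82.240.0
Test IP AND mask: 126.207.176.0
No, 126.207.179.148 is not in 68.82.240.0/20


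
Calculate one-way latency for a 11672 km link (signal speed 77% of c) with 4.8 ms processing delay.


Speed = 0.77 * 3e5 km/s = 231000 km/s
Propagation delay = 11672 / 231000 = 0.0505 s = 50.5281 ms
Processing delay = 4.8 ms
Total one-way latency = 55.3281 ms


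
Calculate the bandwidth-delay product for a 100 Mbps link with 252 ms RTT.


BDP = bandwidth * RTT
= 100 Mbps * 252 ms
= 100 * 1e6 * 252 / 1000 bits
= 25200000 bits
= 3150000 bytes
= 3076.1719 KB
BDP = 25200000 bits (3150000 bytes)


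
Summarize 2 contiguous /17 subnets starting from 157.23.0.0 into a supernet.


Original prefix: /17
Number of subnets: 2 = 2^1
New prefix = 17 - 1 = 16
Supernet: 157.23.0.0/16


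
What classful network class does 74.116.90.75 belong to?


First octet: 74
Binary: 01001010
0xxxxxxx -> Class A (1-126)
Class A, default mask 255.0.0.0 (/8)


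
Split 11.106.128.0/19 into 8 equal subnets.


New prefix = 19 + 3 = 22
Each subnet has 1024 addresses
  11.106.128.0/22
  11.106.132.0/22
  11.106.136.0/22
  11.106.140.0/22
  11.106.144.0/22
  11.106.148.0/22
  11.106.152.0/22
  11.106.156.0/22
Subnets: 11.106.128.0/22, 11.106.132.0/22, 11.106.136.0/22, 11.106.140.0/22, 11.106.144.0/22, 11.106.148.0/22, 11.106.152.0/22, 11.106.156.0/22


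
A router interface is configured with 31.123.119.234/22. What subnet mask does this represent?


/22 means 22 network bits, 10 host bits
Binary: 11111111111111111111110000000000
Mask: 255.255.252.0


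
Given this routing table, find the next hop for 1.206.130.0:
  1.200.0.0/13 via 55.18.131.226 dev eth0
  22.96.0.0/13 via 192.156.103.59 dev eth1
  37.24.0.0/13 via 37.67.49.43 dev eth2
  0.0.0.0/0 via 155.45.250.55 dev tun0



Longest prefix match for 1.206.130.0:
  /13 1.200.0.0: MATCH
  /13 22.96.0.0: no
  /13 37.24.0.0: no
  /0 0.0.0.0: MATCH
Selected: next-hop 55.18.131.226 via eth0 (matched /13)


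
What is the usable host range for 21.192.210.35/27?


Network: 21.192.210.32
Broadcast: 21.192.210.63
First usable = network + 1
Last usable = broadcast - 1
Range: 21.192.210.33 to 21.192.210.62


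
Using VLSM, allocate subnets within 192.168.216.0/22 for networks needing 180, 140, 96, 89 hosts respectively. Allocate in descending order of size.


180 hosts -> /24 (254 usable): 192.168.216.0/24
140 hosts -> /24 (254 usable): 192.168.217.0/24
96 hosts -> /25 (126 usable): 192.168.218.0/25
89 hosts -> /25 (126 usable): 192.168.218.128/25
Allocation: 192.168.216.0/24 (180 hosts, 254 usable); 192.168.217.0/24 (140 hosts, 254 usable); 192.168.218.0/25 (96 hosts, 126 usable); 192.168.218.128/25 (89 hosts, 126 usable)


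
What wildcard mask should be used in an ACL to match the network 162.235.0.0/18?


Subnet mask: 255.255.192.0
Wildcard = 255.255.255.255 - subnet mask
255 - 255 = 0
255 - 255 = 0
255 - 192 = 63
255 - 0 = 255
Wildcard: 0.0.63.255


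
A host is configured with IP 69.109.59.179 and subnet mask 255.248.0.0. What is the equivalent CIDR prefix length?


Binary: 11111111.11111000.00000000.00000000
Count leading 1s
Prefix: /13


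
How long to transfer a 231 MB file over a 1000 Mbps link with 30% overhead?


Effective throughput = 1000 * (1 - 30/100) = 700 Mbps
File size in Mb = 231 * 8 = 1848 Mb
Time = 1848 / 700
Time = 2.64 seconds


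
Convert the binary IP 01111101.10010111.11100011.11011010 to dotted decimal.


01111101 = 125
10010111 = 151
11100011 = 227
11011010 = 218
IP: 125.151.227.218


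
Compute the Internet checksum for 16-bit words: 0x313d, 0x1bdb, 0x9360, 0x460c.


Sum all words (with carry folding):
+ 0x313d = 0x313d
+ 0x1bdb = 0x4d18
+ 0x9360 = 0xe078
+ 0x460c = 0x2685
One's complement: ~0x2685
Checksum = 0xd97a


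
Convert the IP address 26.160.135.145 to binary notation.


26 = 00011010
160 = 10100000
135 = 10000111
145 = 10010001
Binary: 00011010.10100000.10000111.10010001


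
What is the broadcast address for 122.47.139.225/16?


Network: 122.47.0.0/16
Host bits = 16
Set all host bits to 1:
Broadcast: 122.47.255.255


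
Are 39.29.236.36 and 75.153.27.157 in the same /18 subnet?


Mask: 255.255.192.0
39.29.236.36 AND mask = 39.29.192.0
75.153.27.157 AND mask = 75.153.0.0
No, different subnets (39.29.192.0 vs 75.153.0.0)


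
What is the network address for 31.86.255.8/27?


IP:   00011111.01010110.11111111.00001000
Mask: 11111111.11111111.11111111.11100000
AND operation:
Net:  00011111.01010110.11111111.00000000
Network: 31.86.255.0/27


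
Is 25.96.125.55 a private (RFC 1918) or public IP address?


RFC 1918 private ranges:
  10.0.0.0/8 (10.0.0.0 - 10.255.255.255)
  172.16.0.0/12 (172.16.0.0 - 172.31.255.255)
  192.168.0.0/16 (192.168.0.0 - 192.168.255.255)
Public (not in any RFC 1918 range)


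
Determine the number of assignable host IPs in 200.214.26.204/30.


Host bits = 32 - 30 = 2
Total addresses = 2^2 = 4
Usable = total - 2 (network and broadcast)
Usable hosts: 2


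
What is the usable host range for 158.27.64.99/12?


Network: 158.16.0.0
Broadcast: 158.31.255.255
First usable = network + 1
Last usable = broadcast - 1
Range: 158.16.0.1 to 158.31.255.254


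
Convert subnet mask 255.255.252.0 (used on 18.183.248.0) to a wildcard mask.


Subnet mask: 255.255.252.0
Wildcard = 255.255.255.255 - subnet mask
255 - 255 = 0
255 - 255 = 0
255 - 252 = 3
255 - 0 = 255
Wildcard: 0.0.3.255


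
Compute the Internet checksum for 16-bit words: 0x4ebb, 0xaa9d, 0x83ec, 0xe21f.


Sum all words (with carry folding):
+ 0x4ebb = 0x4ebb
+ 0xaa9d = 0xf958
+ 0x83ec = 0x7d45
+ 0xe21f = 0x5f65
One's complement: ~0x5f65
Checksum = 0xa09a


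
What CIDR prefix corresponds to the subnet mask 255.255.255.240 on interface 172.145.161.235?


Binary: 11111111.11111111.11111111.11110000
Count leading 1s
Prefix: /28


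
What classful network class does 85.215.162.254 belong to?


First octet: 85
Binary: 01010101
0xxxxxxx -> Class A (1-126)
Class A, default mask 255.0.0.0 (/8)


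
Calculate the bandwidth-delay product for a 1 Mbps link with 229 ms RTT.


BDP = bandwidth * RTT
= 1 Mbps * 229 ms
= 1 * 1e6 * 229 / 1000 bits
= 229000 bits
= 28625 bytes
= 27.9541 KB
BDP = 229000 bits (28625 bytes)


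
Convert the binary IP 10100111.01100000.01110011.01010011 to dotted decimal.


10100111 = 167
01100000 = 96
01110011 = 115
01010011 = 83
IP: 167.96.115.83


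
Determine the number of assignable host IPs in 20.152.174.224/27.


Host bits = 32 - 27 = 5
Total addresses = 2^5 = 32
Usable = total - 2 (network and broadcast)
Usable hosts: 30


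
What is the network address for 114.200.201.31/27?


IP:   01110010.11001000.11001001.00011111
Mask: 11111111.11111111.11111111.11100000
AND operation:
Net:  01110010.11001000.11001001.00000000
Network: 114.200.201.0/27


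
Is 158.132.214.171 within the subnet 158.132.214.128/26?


Subnet network: 158.132.214.128
Test IP AND mask: 158.132.214.128
Yes, 158.132.214.171 is in 158.132.214.128/26


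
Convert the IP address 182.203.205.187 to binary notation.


182 = 10110110
203 = 11001011
205 = 11001101
187 = 10111011
Binary: 10110110.11001011.11001101.10111011


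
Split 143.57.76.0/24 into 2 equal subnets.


New prefix = 24 + 1 = 25
Each subnet has 128 addresses
  143.57.76.0/25
  143.57.76.128/25
Subnets: 143.57.76.0/25, 143.57.76.128/25


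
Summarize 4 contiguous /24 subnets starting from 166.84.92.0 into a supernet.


Original prefix: /24
Number of subnets: 4 = 2^2
New prefix = 24 - 2 = 22
Supernet: 166.84.92.0/22


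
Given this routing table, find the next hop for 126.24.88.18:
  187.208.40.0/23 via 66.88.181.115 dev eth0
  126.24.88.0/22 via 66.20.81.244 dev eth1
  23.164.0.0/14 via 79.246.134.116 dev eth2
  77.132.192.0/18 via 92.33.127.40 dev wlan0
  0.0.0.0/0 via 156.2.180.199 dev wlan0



Longest prefix match for 126.24.88.18:
  /23 187.208.40.0: no
  /22 126.24.88.0: MATCH
  /14 23.164.0.0: no
  /18 77.132.192.0: no
  /0 0.0.0.0: MATCH
Selected: next-hop 66.20.81.244 via eth1 (matched /22)


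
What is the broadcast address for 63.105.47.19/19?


Network: 63.105.32.0/19
Host bits = 13
Set all host bits to 1:
Broadcast: 63.105.63.255


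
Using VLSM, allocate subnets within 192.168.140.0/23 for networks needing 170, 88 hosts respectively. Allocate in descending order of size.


170 hosts -> /24 (254 usable): 192.168.140.0/24
88 hosts -> /25 (126 usable): 192.168.141.0/25
Allocation: 192.168.140.0/24 (170 hosts, 254 usable); 192.168.141.0/25 (88 hosts, 126 usable)


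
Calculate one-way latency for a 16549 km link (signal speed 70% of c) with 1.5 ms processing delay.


Speed = 0.7 * 3e5 km/s = 210000 km/s
Propagation delay = 16549 / 210000 = 0.0788 s = 78.8048 ms
Processing delay = 1.5 ms
Total one-way latency = 80.3048 ms


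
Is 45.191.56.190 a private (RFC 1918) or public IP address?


RFC 1918 private ranges:
  10.0.0.0/8 (10.0.0.0 - 10.255.255.255)
  172.16.0.0/12 (172.16.0.0 - 172.31.255.255)
  192.168.0.0/16 (192.168.0.0 - 192.168.255.255)
Public (not in any RFC 1918 range)


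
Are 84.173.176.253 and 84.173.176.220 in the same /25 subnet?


Mask: 255.255.255.128
84.173.176.253 AND mask = 84.173.176.128
84.173.176.220 AND mask = 84.173.176.128
Yes, same subnet (84.173.176.128)


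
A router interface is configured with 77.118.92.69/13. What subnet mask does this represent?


/13 means 13 network bits, 19 host bits
Binary: 11111111111110000000000000000000
Mask: 255.248.0.0


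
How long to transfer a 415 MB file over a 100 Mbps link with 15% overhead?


Effective throughput = 100 * (1 - 15/100) = 85 Mbps
File size in Mb = 415 * 8 = 3320 Mb
Time = 3320 / 85
Time = 39.0588 seconds


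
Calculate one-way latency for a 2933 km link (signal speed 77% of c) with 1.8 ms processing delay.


Speed = 0.77 * 3e5 km/s = 231000 km/s
Propagation delay = 2933 / 231000 = 0.0127 s = 12.697 ms
Processing delay = 1.8 ms
Total one-way latency = 14.497 ms


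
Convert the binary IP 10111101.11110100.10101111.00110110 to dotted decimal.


10111101 = 189
11110100 = 244
10101111 = 175
00110110 = 54
IP: 189.244.175.54


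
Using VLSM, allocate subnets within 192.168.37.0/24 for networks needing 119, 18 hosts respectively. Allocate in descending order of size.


119 hosts -> /25 (126 usable): 192.168.37.0/25
18 hosts -> /27 (30 usable): 192.168.37.128/27
Allocation: 192.168.37.0/25 (119 hosts, 126 usable); 192.168.37.128/27 (18 hosts, 30 usable)


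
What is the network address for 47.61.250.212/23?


IP:   00101111.00111101.11111010.11010100
Mask: 11111111.11111111.11111110.00000000
AND operation:
Net:  00101111.00111101.11111010.00000000
Network: 47.61.250.0/23


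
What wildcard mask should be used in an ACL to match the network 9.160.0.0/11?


Subnet mask: 255.224.0.0
Wildcard = 255.255.255.255 - subnet mask
255 - 255 = 0
255 - 224 = 31
255 - 0 = 255
255 - 0 = 255
Wildcard: 0.31.255.255


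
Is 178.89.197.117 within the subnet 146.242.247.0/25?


Subnet network: 146.242.247.0
Test IP AND mask: 178.89.197.0
No, 178.89.197.117 is not in 146.242.247.0/25


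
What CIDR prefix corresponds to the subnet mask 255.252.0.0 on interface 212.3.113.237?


Binary: 11111111.11111100.00000000.00000000
Count leading 1s
Prefix: /14


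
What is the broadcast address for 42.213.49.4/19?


Network: 42.213.32.0/19
Host bits = 13
Set all host bits to 1:
Broadcast: 42.213.63.255


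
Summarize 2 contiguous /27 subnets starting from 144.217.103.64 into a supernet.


Original prefix: /27
Number of subnets: 2 = 2^1
New prefix = 27 - 1 = 26
Supernet: 144.217.103.64/26


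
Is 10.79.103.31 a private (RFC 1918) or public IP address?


RFC 1918 private ranges:
  10.0.0.0/8 (10.0.0.0 - 10.255.255.255)
  172.16.0.0/12 (172.16.0.0 - 172.31.255.255)
  192.168.0.0/16 (192.168.0.0 - 192.168.255.255)
Private (in 10.0.0.0/8)


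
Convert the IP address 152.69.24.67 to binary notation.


152 = 10011000
69 = 01000101
24 = 00011000
67 = 01000011
Binary: 10011000.01000101.00011000.01000011


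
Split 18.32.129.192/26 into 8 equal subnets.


New prefix = 26 + 3 = 29
Each subnet has 8 addresses
  18.32.129.192/29
  18.32.129.200/29
  18.32.129.208/29
  18.32.129.216/29
  18.32.129.224/29
  18.32.129.232/29
  18.32.129.240/29
  18.32.129.248/29
Subnets: 18.32.129.192/29, 18.32.129.200/29, 18.32.129.208/29, 18.32.129.216/29, 18.32.129.224/29, 18.32.129.232/29, 18.32.129.240/29, 18.32.129.248/29


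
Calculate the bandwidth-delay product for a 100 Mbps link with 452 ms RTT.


BDP = bandwidth * RTT
= 100 Mbps * 452 ms
= 100 * 1e6 * 452 / 1000 bits
= 45200000 bits
= 5650000 bytes
= 5517.5781 KB
BDP = 45200000 bits (5650000 bytes)


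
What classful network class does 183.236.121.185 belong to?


First octet: 183
Binary: 10110111
10xxxxxx -> Class B (128-191)
Class B, default mask 255.255.0.0 (/16)


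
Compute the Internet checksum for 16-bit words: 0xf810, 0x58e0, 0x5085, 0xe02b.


Sum all words (with carry folding):
+ 0xf810 = 0xf810
+ 0x58e0 = 0x50f1
+ 0x5085 = 0xa176
+ 0xe02b = 0x81a2
One's complement: ~0x81a2
Checksum = 0x7e5d


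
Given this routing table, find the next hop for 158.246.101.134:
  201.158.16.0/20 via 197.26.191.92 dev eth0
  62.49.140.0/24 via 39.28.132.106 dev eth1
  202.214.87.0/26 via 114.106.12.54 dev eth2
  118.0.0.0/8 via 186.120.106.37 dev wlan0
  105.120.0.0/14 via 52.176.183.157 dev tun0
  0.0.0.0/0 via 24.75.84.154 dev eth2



Longest prefix match for 158.246.101.134:
  /20 201.158.16.0: no
  /24 62.49.140.0: no
  /26 202.214.87.0: no
  /8 118.0.0.0: no
  /14 105.120.0.0: no
  /0 0.0.0.0: MATCH
Selected: next-hop 24.75.84.154 via eth2 (matched /0)


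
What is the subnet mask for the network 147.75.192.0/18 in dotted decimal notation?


/18 means 18 network bits, 14 host bits
Binary: 11111111111111111100000000000000
Mask: 255.255.192.0


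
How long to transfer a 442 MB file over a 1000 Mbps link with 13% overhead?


Effective throughput = 1000 * (1 - 13/100) = 870 Mbps
File size in Mb = 442 * 8 = 3536 Mb
Time = 3536 / 870
Time = 4.0644 seconds


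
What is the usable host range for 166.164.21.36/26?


Network: 166.164.21.0
Broadcast: 166.164.21.63
First usable = network + 1
Last usable = broadcast - 1
Range: 166.164.21.1 to 166.164.21.62


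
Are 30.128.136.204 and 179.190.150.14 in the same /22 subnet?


Mask: 255.255.252.0
30.128.136.204 AND mask = 30.128.136.0
179.190.150.14 AND mask = 179.190.148.0
No, different subnets (30.128.136.0 vs 179.190.148.0)


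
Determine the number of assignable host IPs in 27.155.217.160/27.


Host bits = 32 - 27 = 5
Total addresses = 2^5 = 32
Usable = total - 2 (network and broadcast)
Usable hosts: 30


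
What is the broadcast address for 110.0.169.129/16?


Network: 110.0.0.0/16
Host bits = 16
Set all host bits to 1:
Broadcast: 110.0.255.255


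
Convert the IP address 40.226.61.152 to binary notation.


40 = 00101000
226 = 11100010
61 = 00111101
152 = 10011000
Binary: 00101000.11100010.00111101.10011000


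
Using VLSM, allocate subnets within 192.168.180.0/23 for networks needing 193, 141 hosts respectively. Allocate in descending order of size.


193 hosts -> /24 (254 usable): 192.168.180.0/24
141 hosts -> /24 (254 usable): 192.168.181.0/24
Allocation: 192.168.180.0/24 (193 hosts, 254 usable); 192.168.181.0/24 (141 hosts, 254 usable)


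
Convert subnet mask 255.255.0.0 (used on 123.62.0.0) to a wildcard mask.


Subnet mask: 255.255.0.0
Wildcard = 255.255.255.255 - subnet mask
255 - 255 = 0
255 - 255 = 0
255 - 0 = 255
255 - 0 = 255
Wildcard: 0.0.255.255


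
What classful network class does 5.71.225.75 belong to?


First octet: 5
Binary: 00000101
0xxxxxxx -> Class A (1-126)
Class A, default mask 255.0.0.0 (/8)


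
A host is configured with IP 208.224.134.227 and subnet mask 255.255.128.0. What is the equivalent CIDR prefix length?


Binary: 11111111.11111111.10000000.00000000
Count leading 1s
Prefix: /17


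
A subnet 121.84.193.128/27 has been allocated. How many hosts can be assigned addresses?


Host bits = 32 - 27 = 5
Total addresses = 2^5 = 32
Usable = total - 2 (network and broadcast)
Usable hosts: 30


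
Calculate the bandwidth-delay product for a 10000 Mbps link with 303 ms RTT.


BDP = bandwidth * RTT
= 10000 Mbps * 303 ms
= 10000 * 1e6 * 303 / 1000 bits
= 3030000000 bits
= 378750000 bytes
= 369873.0469 KB
BDP = 3030000000 bits (378750000 bytes)


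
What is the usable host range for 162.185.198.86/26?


Network: 162.185.198.64
Broadcast: 162.185.198.127
First usable = network + 1
Last usable = broadcast - 1
Range: 162.185.198.65 to 162.185.198.126


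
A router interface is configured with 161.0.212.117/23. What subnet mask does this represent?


/23 means 23 network bits, 9 host bits
Binary: 11111111111111111111111000000000
Mask: 255.255.254.0


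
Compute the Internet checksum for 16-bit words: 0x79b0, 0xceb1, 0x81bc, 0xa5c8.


Sum all words (with carry folding):
+ 0x79b0 = 0x79b0
+ 0xceb1 = 0x4862
+ 0x81bc = 0xca1e
+ 0xa5c8 = 0x6fe7
One's complement: ~0x6fe7
Checksum = 0x9018


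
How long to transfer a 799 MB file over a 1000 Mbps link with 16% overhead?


Effective throughput = 1000 * (1 - 16/100) = 840 Mbps
File size in Mb = 799 * 8 = 6392 Mb
Time = 6392 / 840
Time = 7.6095 seconds


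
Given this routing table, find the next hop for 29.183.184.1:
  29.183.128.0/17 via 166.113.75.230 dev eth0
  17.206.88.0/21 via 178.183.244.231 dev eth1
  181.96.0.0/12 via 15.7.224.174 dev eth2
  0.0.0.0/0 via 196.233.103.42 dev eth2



Longest prefix match for 29.183.184.1:
  /17 29.183.128.0: MATCH
  /21 17.206.88.0: no
  /12 181.96.0.0: no
  /0 0.0.0.0: MATCH
Selected: next-hop 166.113.75.230 via eth0 (matched /17)


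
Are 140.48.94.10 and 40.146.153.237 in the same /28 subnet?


Mask: 255.255.255.240
140.48.94.10 AND mask = 140.48.94.0
40.146.153.237 AND mask = 40.146.153.224
No, different subnets (140.48.94.0 vs 40.146.153.224)


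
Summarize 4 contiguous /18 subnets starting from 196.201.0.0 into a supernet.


Original prefix: /18
Number of subnets: 4 = 2^2
New prefix = 18 - 2 = 16
Supernet: 196.201.0.0/16


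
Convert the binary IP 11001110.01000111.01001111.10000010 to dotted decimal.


11001110 = 206
01000111 = 71
01001111 = 79
10000010 = 130
IP: 206.71.79.130


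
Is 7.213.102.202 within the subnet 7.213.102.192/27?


Subnet network: 7.213.102.192
Test IP AND mask: 7.213.102.192
Yes, 7.213.102.202 is in 7.213.102.192/27


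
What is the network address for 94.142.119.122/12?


IP:   01011110.10001110.01110111.01111010
Mask: 11111111.11110000.00000000.00000000
AND operation:
Net:  01011110.10000000.00000000.00000000
Network: 94.128.0.0/12


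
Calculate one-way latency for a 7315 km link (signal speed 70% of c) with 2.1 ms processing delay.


Speed = 0.7 * 3e5 km/s = 210000 km/s
Propagation delay = 7315 / 210000 = 0.0348 s = 34.8333 ms
Processing delay = 2.1 ms
Total one-way latency = 36.9333 ms


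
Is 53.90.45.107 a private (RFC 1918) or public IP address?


RFC 1918 private ranges:
  10.0.0.0/8 (10.0.0.0 - 10.255.255.255)
  172.16.0.0/12 (172.16.0.0 - 172.31.255.255)
  192.168.0.0/16 (192.168.0.0 - 192.168.255.255)
Public (not in any RFC 1918 range)


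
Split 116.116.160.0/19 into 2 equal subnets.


New prefix = 19 + 1 = 20
Each subnet has 4096 addresses
  116.116.160.0/20
  116.116.176.0/20
Subnets: 116.116.160.0/20, 116.116.176.0/20


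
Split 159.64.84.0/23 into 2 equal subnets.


New prefix = 23 + 1 = 24
Each subnet has 256 addresses
  159.64.84.0/24
  159.64.85.0/24
Subnets: 159.64.84.0/24, 159.64.85.0/24


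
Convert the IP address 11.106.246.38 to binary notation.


11 = 00001011
106 = 01101010
246 = 11110110
38 = 00100110
Binary: 00001011.01101010.11110110.00100110


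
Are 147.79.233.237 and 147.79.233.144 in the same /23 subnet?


Mask: 255.255.254.0
147.79.233.237 AND mask = 147.79.232.0
147.79.233.144 AND mask = 147.79.232.0
Yes, same subnet (147.79.232.0)


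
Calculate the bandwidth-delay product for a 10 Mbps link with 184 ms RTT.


BDP = bandwidth * RTT
= 10 Mbps * 184 ms
= 10 * 1e6 * 184 / 1000 bits
= 1840000 bits
= 230000 bytes
= 224.6094 KB
BDP = 1840000 bits (230000 bytes)


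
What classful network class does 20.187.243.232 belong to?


First octet: 20
Binary: 00010100
0xxxxxxx -> Class A (1-126)
Class A, default mask 255.0.0.0 (/8)


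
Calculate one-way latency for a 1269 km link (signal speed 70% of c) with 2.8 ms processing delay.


Speed = 0.7 * 3e5 km/s = 210000 km/s
Propagation delay = 1269 / 210000 = 0.006 s = 6.0429 ms
Processing delay = 2.8 ms
Total one-way latency = 8.8429 ms


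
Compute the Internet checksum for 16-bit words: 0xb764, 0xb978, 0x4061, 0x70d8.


Sum all words (with carry folding):
+ 0xb764 = 0xb764
+ 0xb978 = 0x70dd
+ 0x4061 = 0xb13e
+ 0x70d8 = 0x2217
One's complement: ~0x2217
Checksum = 0xdde8


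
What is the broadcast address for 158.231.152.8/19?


Network: 158.231.128.0/19
Host bits = 13
Set all host bits to 1:
Broadcast: 158.231.159.255


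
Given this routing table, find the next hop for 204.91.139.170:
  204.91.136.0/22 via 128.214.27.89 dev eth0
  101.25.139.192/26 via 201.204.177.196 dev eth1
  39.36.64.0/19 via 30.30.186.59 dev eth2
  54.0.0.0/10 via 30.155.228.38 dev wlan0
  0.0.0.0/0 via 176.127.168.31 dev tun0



Longest prefix match for 204.91.139.170:
  /22 204.91.136.0: MATCH
  /26 101.25.139.192: no
  /19 39.36.64.0: no
  /10 54.0.0.0: no
  /0 0.0.0.0: MATCH
Selected: next-hop 128.214.27.89 via eth0 (matched /22)


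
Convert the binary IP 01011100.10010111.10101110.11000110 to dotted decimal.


01011100 = 92
10010111 = 151
10101110 = 174
11000110 = 198
IP: 92.151.174.198


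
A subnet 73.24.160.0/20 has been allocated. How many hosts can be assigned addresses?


Host bits = 32 - 20 = 12
Total addresses = 2^12 = 4096
Usable = total - 2 (network and broadcast)
Usable hosts: 4094


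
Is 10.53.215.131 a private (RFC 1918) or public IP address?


RFC 1918 private ranges:
  10.0.0.0/8 (10.0.0.0 - 10.255.255.255)
  172.16.0.0/12 (172.16.0.0 - 172.31.255.255)
  192.168.0.0/16 (192.168.0.0 - 192.168.255.255)
Private (in 10.0.0.0/8)


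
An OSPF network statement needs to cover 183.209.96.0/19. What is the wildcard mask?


Subnet mask: 255.255.224.0
Wildcard = 255.255.255.255 - subnet mask
255 - 255 = 0
255 - 255 = 0
255 - 224 = 31
255 - 0 = 255
Wildcard: 0.0.31.255
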